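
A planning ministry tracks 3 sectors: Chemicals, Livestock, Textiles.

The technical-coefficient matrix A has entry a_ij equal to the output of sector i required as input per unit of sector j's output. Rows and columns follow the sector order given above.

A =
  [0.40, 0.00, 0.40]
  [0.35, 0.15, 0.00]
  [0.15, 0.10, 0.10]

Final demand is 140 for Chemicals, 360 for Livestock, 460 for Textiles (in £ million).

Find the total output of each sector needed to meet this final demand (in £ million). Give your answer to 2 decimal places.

x_C = 705.33, x_L = 713.96, x_T = 707.99

I − A =
  [   0.60     0.00    -0.40]
  [  -0.35     0.85     0.00]
  [  -0.15    -0.10     0.90]
Cofactors of I−A, C_ij = (−1)^(i+j)·(minor ij) (rows/columns in the sector order above):
  C_11 = (0.85)(0.90) − (0.00)(-0.10) = 0.7650
  C_12 = −[(-0.35)(0.90) − (0.00)(-0.15)] = 0.3150
  C_13 = (-0.35)(-0.10) − (0.85)(-0.15) = 0.1625
  C_21 = −[(0.00)(0.90) − (-0.40)(-0.10)] = 0.0400
  C_22 = (0.60)(0.90) − (-0.40)(-0.15) = 0.4800
  C_23 = −[(0.60)(-0.10) − (0.00)(-0.15)] = 0.0600
  C_31 = (0.00)(0.00) − (-0.40)(0.85) = 0.3400
  C_32 = −[(0.60)(0.00) − (-0.40)(-0.35)] = 0.1400
  C_33 = (0.60)(0.85) − (0.00)(-0.35) = 0.5100
det(I−A) = Σ_j (I−A)_1j·C_1j = (0.60)(0.7650) + (0.00)(0.3150) + (-0.40)(0.1625) = 0.3940
adj(I−A) = Cᵀ =
  [ 0.7650   0.0400   0.3400]
  [ 0.3150   0.4800   0.1400]
  [ 0.1625   0.0600   0.5100]
(I − A)⁻¹ = adj(I−A) / det(I−A) ≈
  [   1.9416     0.1015     0.8629]
  [   0.7995     1.2183     0.3553]
  [   0.4124     0.1523     1.2944]
x = (I − A)⁻¹ d = adj(I−A)·d / det(I−A), with det(I−A) = 0.3940:
  x_C = (0.7650·140 + 0.0400·360 + 0.3400·460) / 0.3940 = 277.90 / 0.3940 ≈ 705.33
  x_L = (0.3150·140 + 0.4800·360 + 0.1400·460) / 0.3940 = 281.30 / 0.3940 ≈ 713.96
  x_T = (0.1625·140 + 0.0600·360 + 0.5100·460) / 0.3940 = 278.95 / 0.3940 ≈ 707.99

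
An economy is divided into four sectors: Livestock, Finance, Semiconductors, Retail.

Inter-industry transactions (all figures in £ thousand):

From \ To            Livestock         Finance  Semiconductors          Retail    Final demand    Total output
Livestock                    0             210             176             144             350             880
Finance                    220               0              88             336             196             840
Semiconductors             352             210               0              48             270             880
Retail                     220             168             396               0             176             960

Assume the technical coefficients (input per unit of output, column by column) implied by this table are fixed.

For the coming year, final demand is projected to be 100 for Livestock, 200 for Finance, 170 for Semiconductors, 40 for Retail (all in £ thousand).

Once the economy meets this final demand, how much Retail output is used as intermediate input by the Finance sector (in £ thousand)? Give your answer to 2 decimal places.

z_RF = 100.34

Technical coefficients a_ij = z_ij / X_j:
  a_LL = 0/880 = 0.00, a_FL = 220/880 = 0.25, a_SL = 352/880 = 0.40, a_RL = 220/880 = 0.25
  a_LF = 210/840 = 0.25, a_FF = 0/840 = 0.00, a_SF = 210/840 = 0.25, a_RF = 168/840 = 0.20
  a_LS = 176/880 = 0.20, a_FS = 88/880 = 0.10, a_SS = 0/880 = 0.00, a_RS = 396/880 = 0.45
  a_LR = 144/960 = 0.15, a_FR = 336/960 = 0.35, a_SR = 48/960 = 0.05, a_RR = 0/960 = 0.00
I − A =
  [   1.00    -0.25    -0.20    -0.15]
  [  -0.25     1.00    -0.10    -0.35]
  [  -0.40    -0.25     1.00    -0.05]
  [  -0.25    -0.20    -0.45     1.00]
Compute the cofactors C_ij = (−1)^(i+j)·(3×3 minor ij) of I−A; the adjugate is their transpose:
adj(I−A) = Cᵀ =
  [ 0.842125   0.343250   0.320875   0.262500]
  [ 0.436125   0.830500   0.338125   0.373000]
  [ 0.471375   0.365750   0.800625   0.238750]
  [ 0.509875   0.416500   0.508125   0.810000]
det(I−A) = Σ_j (I−A)_1j·C_1j = (1.00)(0.842125) + (-0.25)(0.436125) + (-0.20)(0.471375) + (-0.15)(0.509875) = 0.5623375
(I − A)⁻¹ = adj(I−A) / det(I−A) ≈
  [   1.4975     0.6104     0.5706     0.4668]
  [   0.7756     1.4769     0.6013     0.6633]
  [   0.8382     0.6504     1.4237     0.4246]
  [   0.9067     0.7407     0.9036     1.4404]
First solve x = (I − A)⁻¹ d = adj(I−A)·d / det(I−A); in particular x_F = (0.436125·100 + 0.830500·200 + 0.338125·170 + 0.373000·40) / 0.5623375 = 282.11375 / 0.5623375 ≈ 501.6805.
Intermediate flow from R to F: z_RF = a_RF · x_F = 0.20 × 282.11375 / 0.5623375 = 56.42275 / 0.5623375 ≈ 100.34.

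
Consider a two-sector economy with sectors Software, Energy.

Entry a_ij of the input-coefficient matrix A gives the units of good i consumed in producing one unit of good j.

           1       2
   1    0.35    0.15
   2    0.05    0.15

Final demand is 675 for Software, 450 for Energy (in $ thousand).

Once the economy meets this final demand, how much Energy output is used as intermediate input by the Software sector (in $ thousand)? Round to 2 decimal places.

I − A =
  [   0.65    -0.15]
  [  -0.05     0.85]
det(I−A) = (0.65)(0.85) − (-0.15)(-0.05) = 0.5450
adj(I−A) = [[0.85, 0.15], [0.05, 0.65]]
(I − A)⁻¹ = adj(I−A) / det(I−A) ≈
  [   1.5596     0.2752]
  [   0.0917     1.1927]
First solve x = (I − A)⁻¹ d = adj(I−A)·d / det(I−A); in particular x_1 = (0.85·675 + 0.15·450) / 0.5450 = 641.25 / 0.5450 ≈ 1176.6055.
Intermediate flow from 2 to 1: z_21 = a_21 · x_1 = 0.05 × 641.25 / 0.5450 = 32.0625 / 0.5450 ≈ 58.83.

z_21 = 58.83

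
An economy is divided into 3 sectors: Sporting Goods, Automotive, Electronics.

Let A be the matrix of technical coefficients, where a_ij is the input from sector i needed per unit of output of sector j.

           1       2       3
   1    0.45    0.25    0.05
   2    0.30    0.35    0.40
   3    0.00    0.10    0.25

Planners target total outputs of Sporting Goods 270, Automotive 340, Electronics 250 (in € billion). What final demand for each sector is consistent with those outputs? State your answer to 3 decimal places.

I − A =
  [   0.55    -0.25    -0.05]
  [  -0.30     0.65    -0.40]
  [   0.00    -0.10     0.75]
d = (I − A) x:
  d_1 = (+0.55)·270 + (-0.25)·340 + (-0.05)·250 = 51.000
  d_2 = (-0.30)·270 + (+0.65)·340 + (-0.40)·250 = 40.000
  d_3 = (+0.00)·270 + (-0.10)·340 + (+0.75)·250 = 153.500

d_1 = 51.000, d_2 = 40.000, d_3 = 153.500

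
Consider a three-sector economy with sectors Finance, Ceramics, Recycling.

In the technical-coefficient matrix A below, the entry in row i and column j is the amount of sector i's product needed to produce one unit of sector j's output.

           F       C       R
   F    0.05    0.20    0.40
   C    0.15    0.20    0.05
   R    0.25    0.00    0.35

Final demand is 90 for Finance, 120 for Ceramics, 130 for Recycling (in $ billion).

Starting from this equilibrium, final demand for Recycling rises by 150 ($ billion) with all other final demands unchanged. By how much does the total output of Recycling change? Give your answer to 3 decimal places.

I − A =
  [   0.95    -0.20    -0.40]
  [  -0.15     0.80    -0.05]
  [  -0.25     0.00     0.65]
Cofactors of I−A, C_ij = (−1)^(i+j)·(minor ij) (rows/columns in the sector order above):
  C_11 = (0.80)(0.65) − (-0.05)(0.00) = 0.5200
  C_12 = −[(-0.15)(0.65) − (-0.05)(-0.25)] = 0.1100
  C_13 = (-0.15)(0.00) − (0.80)(-0.25) = 0.2000
  C_21 = −[(-0.20)(0.65) − (-0.40)(0.00)] = 0.1300
  C_22 = (0.95)(0.65) − (-0.40)(-0.25) = 0.5175
  C_23 = −[(0.95)(0.00) − (-0.20)(-0.25)] = 0.0500
  C_31 = (-0.20)(-0.05) − (-0.40)(0.80) = 0.3300
  C_32 = −[(0.95)(-0.05) − (-0.40)(-0.15)] = 0.1075
  C_33 = (0.95)(0.80) − (-0.20)(-0.15) = 0.7300
det(I−A) = Σ_j (I−A)_1j·C_1j = (0.95)(0.5200) + (-0.20)(0.1100) + (-0.40)(0.2000) = 0.3920
adj(I−A) = Cᵀ =
  [ 0.5200   0.1300   0.3300]
  [ 0.1100   0.5175   0.1075]
  [ 0.2000   0.0500   0.7300]
(I − A)⁻¹ = adj(I−A) / det(I−A) ≈
  [   1.3265     0.3316     0.8418]
  [   0.2806     1.3202     0.2742]
  [   0.5102     0.1276     1.8622]
Δx = (I − A)⁻¹ Δd with Δd having +150 in the Recycling component and 0 elsewhere.
So Δx_R = L_RR · (+150), where L_RR = adj(I−A)_RR / det(I−A) = 0.7300 / 0.3920.
Δx_R = 0.7300 × (+150) / 0.3920 = 109.50 / 0.3920 ≈ 279.337.

Δx_R = 279.337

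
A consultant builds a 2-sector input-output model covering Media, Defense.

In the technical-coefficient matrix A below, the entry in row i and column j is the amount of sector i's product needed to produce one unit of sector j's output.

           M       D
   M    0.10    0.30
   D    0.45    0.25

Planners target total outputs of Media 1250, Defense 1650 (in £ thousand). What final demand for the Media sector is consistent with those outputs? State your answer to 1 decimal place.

I − A =
  [   0.90    -0.30]
  [  -0.45     0.75]
d = (I − A) x:
  d_M = (+0.90)·1250 + (-0.30)·1650 = 630.0
  d_D = (-0.45)·1250 + (+0.75)·1650 = 675.0

d_M = 630.0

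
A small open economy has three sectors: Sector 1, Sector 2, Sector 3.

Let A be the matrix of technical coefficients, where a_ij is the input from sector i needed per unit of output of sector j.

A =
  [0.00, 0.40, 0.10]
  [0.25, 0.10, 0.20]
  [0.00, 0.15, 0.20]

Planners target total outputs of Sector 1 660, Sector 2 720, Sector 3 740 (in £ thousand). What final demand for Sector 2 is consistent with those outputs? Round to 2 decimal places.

I − A =
  [   1.00    -0.40    -0.10]
  [  -0.25     0.90    -0.20]
  [   0.00    -0.15     0.80]
d = (I − A) x:
  d_1 = (+1.00)·660 + (-0.40)·720 + (-0.10)·740 = 298.00
  d_2 = (-0.25)·660 + (+0.90)·720 + (-0.20)·740 = 335.00
  d_3 = (+0.00)·660 + (-0.15)·720 + (+0.80)·740 = 484.00

d_2 = 335.00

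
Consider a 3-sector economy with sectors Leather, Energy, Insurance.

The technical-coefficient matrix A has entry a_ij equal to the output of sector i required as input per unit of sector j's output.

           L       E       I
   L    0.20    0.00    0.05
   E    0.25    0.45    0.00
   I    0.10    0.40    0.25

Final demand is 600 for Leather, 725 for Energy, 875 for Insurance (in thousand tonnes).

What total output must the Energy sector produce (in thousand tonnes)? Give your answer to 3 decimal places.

I − A =
  [   0.80     0.00    -0.05]
  [  -0.25     0.55     0.00]
  [  -0.10    -0.40     0.75]
Cofactors of I−A, C_ij = (−1)^(i+j)·(minor ij) (rows/columns in the sector order above):
  C_11 = (0.55)(0.75) − (0.00)(-0.40) = 0.4125
  C_12 = −[(-0.25)(0.75) − (0.00)(-0.10)] = 0.1875
  C_13 = (-0.25)(-0.40) − (0.55)(-0.10) = 0.1550
  C_21 = −[(0.00)(0.75) − (-0.05)(-0.40)] = 0.0200
  C_22 = (0.80)(0.75) − (-0.05)(-0.10) = 0.5950
  C_23 = −[(0.80)(-0.40) − (0.00)(-0.10)] = 0.3200
  C_31 = (0.00)(0.00) − (-0.05)(0.55) = 0.0275
  C_32 = −[(0.80)(0.00) − (-0.05)(-0.25)] = 0.0125
  C_33 = (0.80)(0.55) − (0.00)(-0.25) = 0.4400
det(I−A) = Σ_j (I−A)_1j·C_1j = (0.80)(0.4125) + (0.00)(0.1875) + (-0.05)(0.1550) = 0.32225
adj(I−A) = Cᵀ =
  [ 0.4125   0.0200   0.0275]
  [ 0.1875   0.5950   0.0125]
  [ 0.1550   0.3200   0.4400]
(I − A)⁻¹ = adj(I−A) / det(I−A) ≈
  [   1.2801     0.0621     0.0853]
  [   0.5818     1.8464     0.0388]
  [   0.4810     0.9930     1.3654]
x = (I − A)⁻¹ d = adj(I−A)·d / det(I−A), with det(I−A) = 0.32225:
  x_L = (0.4125·600 + 0.0200·725 + 0.0275·875) / 0.32225 = 286.0625 / 0.32225 ≈ 887.704
  x_E = (0.1875·600 + 0.5950·725 + 0.0125·875) / 0.32225 = 554.8125 / 0.32225 ≈ 1721.683
  x_I = (0.1550·600 + 0.3200·725 + 0.4400·875) / 0.32225 = 710.00 / 0.32225 ≈ 2203.258

x_E = 1721.683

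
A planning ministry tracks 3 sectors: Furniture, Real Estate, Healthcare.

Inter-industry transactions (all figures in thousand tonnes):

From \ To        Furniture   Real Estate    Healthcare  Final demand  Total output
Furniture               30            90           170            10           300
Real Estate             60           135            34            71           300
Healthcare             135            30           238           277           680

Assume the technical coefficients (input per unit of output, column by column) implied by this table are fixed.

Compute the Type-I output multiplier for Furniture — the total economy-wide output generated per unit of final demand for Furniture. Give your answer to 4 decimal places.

Technical coefficients a_ij = z_ij / X_j:
  a_11 = 30/300 = 0.10, a_21 = 60/300 = 0.20, a_31 = 135/300 = 0.45
  a_12 = 90/300 = 0.30, a_22 = 135/300 = 0.45, a_32 = 30/300 = 0.10
  a_13 = 170/680 = 0.25, a_23 = 34/680 = 0.05, a_33 = 238/680 = 0.35
I − A =
  [   0.90    -0.30    -0.25]
  [  -0.20     0.55    -0.05]
  [  -0.45    -0.10     0.65]
Cofactors of I−A, C_ij = (−1)^(i+j)·(minor ij) (rows/columns in the sector order above):
  C_11 = (0.55)(0.65) − (-0.05)(-0.10) = 0.3525
  C_12 = −[(-0.20)(0.65) − (-0.05)(-0.45)] = 0.1525
  C_13 = (-0.20)(-0.10) − (0.55)(-0.45) = 0.2675
  C_21 = −[(-0.30)(0.65) − (-0.25)(-0.10)] = 0.2200
  C_22 = (0.90)(0.65) − (-0.25)(-0.45) = 0.4725
  C_23 = −[(0.90)(-0.10) − (-0.30)(-0.45)] = 0.2250
  C_31 = (-0.30)(-0.05) − (-0.25)(0.55) = 0.1525
  C_32 = −[(0.90)(-0.05) − (-0.25)(-0.20)] = 0.0950
  C_33 = (0.90)(0.55) − (-0.30)(-0.20) = 0.4350
det(I−A) = Σ_j (I−A)_1j·C_1j = (0.90)(0.3525) + (-0.30)(0.1525) + (-0.25)(0.2675) = 0.204625
adj(I−A) = Cᵀ =
  [ 0.3525   0.2200   0.1525]
  [ 0.1525   0.4725   0.0950]
  [ 0.2675   0.2250   0.4350]
(I − A)⁻¹ = adj(I−A) / det(I−A) ≈
  [   1.72266     1.07514     0.74527]
  [   0.74527     2.30910     0.46426]
  [   1.30727     1.09957     2.12584]
The output multiplier for sector j is the column-j sum of the Leontief inverse (I − A)⁻¹ = adj(I−A) / det(I−A).
Column 1 of adj(I−A): (0.3525, 0.1525, 0.2675); det(I−A) = 0.204625.
m_1 = (0.3525 + 0.1525 + 0.2675) / 0.204625 = 0.7725 / 0.204625 ≈ 3.7752.

m_1 = 3.7752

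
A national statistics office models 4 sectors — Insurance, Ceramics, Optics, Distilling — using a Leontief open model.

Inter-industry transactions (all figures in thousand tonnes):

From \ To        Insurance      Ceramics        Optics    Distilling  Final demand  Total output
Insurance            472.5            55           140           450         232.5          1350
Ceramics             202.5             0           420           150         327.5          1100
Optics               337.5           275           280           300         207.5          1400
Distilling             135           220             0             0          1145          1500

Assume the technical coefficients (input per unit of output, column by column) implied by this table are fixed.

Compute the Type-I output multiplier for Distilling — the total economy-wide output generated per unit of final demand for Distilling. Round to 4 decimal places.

m_D = 2.8092

Technical coefficients a_ij = z_ij / X_j:
  a_II = 472.5/1350 = 0.35, a_CI = 202.5/1350 = 0.15, a_OI = 337.5/1350 = 0.25, a_DI = 135/1350 = 0.10
  a_IC = 55/1100 = 0.05, a_CC = 0/1100 = 0.00, a_OC = 275/1100 = 0.25, a_DC = 220/1100 = 0.20
  a_IO = 140/1400 = 0.10, a_CO = 420/1400 = 0.30, a_OO = 280/1400 = 0.20, a_DO = 0/1400 = 0.00
  a_ID = 450/1500 = 0.30, a_CD = 150/1500 = 0.10, a_OD = 300/1500 = 0.20, a_DD = 0/1500 = 0.00
I − A =
  [   0.65    -0.05    -0.10    -0.30]
  [  -0.15     1.00    -0.30    -0.10]
  [  -0.25    -0.25     0.80    -0.20]
  [  -0.10    -0.20     0.00     1.00]
Compute the cofactors C_ij = (−1)^(i+j)·(3×3 minor ij) of I−A; the adjugate is their transpose:
adj(I−A) = Cᵀ =
  [ 0.69700   0.11700   0.13100   0.24700]
  [ 0.20900   0.46900   0.20200   0.15000]
  [ 0.31100   0.20950   0.59000   0.23225]
  [ 0.11150   0.10550   0.05350   0.43275]
det(I−A) = Σ_j (I−A)_1j·C_1j = (0.65)(0.69700) + (-0.05)(0.20900) + (-0.10)(0.31100) + (-0.30)(0.11150) = 0.37805
(I − A)⁻¹ = adj(I−A) / det(I−A) ≈
  [   1.84367     0.30948     0.34652     0.65335]
  [   0.55284     1.24058     0.53432     0.39677]
  [   0.82264     0.55416     1.56064     0.61434]
  [   0.29493     0.27906     0.14152     1.14469]
The output multiplier for sector j is the column-j sum of the Leontief inverse (I − A)⁻¹ = adj(I−A) / det(I−A).
Column D of adj(I−A): (0.24700, 0.15000, 0.23225, 0.43275); det(I−A) = 0.37805.
m_D = (0.24700 + 0.15000 + 0.23225 + 0.43275) / 0.37805 = 1.062 / 0.37805 ≈ 2.8092.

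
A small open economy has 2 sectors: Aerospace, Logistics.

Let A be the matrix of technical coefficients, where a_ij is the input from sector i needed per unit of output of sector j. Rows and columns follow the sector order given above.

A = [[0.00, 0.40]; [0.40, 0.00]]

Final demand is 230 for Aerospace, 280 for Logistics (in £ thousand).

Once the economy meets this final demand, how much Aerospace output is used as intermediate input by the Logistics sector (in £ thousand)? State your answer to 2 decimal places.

I − A =
  [   1.00    -0.40]
  [  -0.40     1.00]
det(I−A) = (1.00)(1.00) − (-0.40)(-0.40) = 0.8400
adj(I−A) = [[1.00, 0.40], [0.40, 1.00]]
(I − A)⁻¹ = adj(I−A) / det(I−A) ≈
  [   1.1905     0.4762]
  [   0.4762     1.1905]
First solve x = (I − A)⁻¹ d = adj(I−A)·d / det(I−A); in particular x_2 = (0.40·230 + 1.00·280) / 0.8400 = 372.00 / 0.8400 ≈ 442.8571.
Intermediate flow from 1 to 2: z_12 = a_12 · x_2 = 0.40 × 372.00 / 0.8400 = 148.80 / 0.8400 ≈ 177.14.

z_12 = 177.14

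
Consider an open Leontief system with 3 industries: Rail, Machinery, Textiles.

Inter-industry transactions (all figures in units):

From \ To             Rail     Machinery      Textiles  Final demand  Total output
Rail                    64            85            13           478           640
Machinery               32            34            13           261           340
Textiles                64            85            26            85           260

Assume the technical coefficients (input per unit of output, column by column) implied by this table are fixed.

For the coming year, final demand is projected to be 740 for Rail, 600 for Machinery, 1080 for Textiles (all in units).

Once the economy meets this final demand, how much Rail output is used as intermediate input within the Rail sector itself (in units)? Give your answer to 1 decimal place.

z_RR = 113.5

Technical coefficients a_ij = z_ij / X_j:
  a_RR = 64/640 = 0.10, a_MR = 32/640 = 0.05, a_TR = 64/640 = 0.10
  a_RM = 85/340 = 0.25, a_MM = 34/340 = 0.10, a_TM = 85/340 = 0.25
  a_RT = 13/260 = 0.05, a_MT = 13/260 = 0.05, a_TT = 26/260 = 0.10
I − A =
  [   0.90    -0.25    -0.05]
  [  -0.05     0.90    -0.05]
  [  -0.10    -0.25     0.90]
Cofactors of I−A, C_ij = (−1)^(i+j)·(minor ij) (rows/columns in the sector order above):
  C_11 = (0.90)(0.90) − (-0.05)(-0.25) = 0.7975
  C_12 = −[(-0.05)(0.90) − (-0.05)(-0.10)] = 0.0500
  C_13 = (-0.05)(-0.25) − (0.90)(-0.10) = 0.1025
  C_21 = −[(-0.25)(0.90) − (-0.05)(-0.25)] = 0.2375
  C_22 = (0.90)(0.90) − (-0.05)(-0.10) = 0.8050
  C_23 = −[(0.90)(-0.25) − (-0.25)(-0.10)] = 0.2500
  C_31 = (-0.25)(-0.05) − (-0.05)(0.90) = 0.0575
  C_32 = −[(0.90)(-0.05) − (-0.05)(-0.05)] = 0.0475
  C_33 = (0.90)(0.90) − (-0.25)(-0.05) = 0.7975
det(I−A) = Σ_j (I−A)_1j·C_1j = (0.90)(0.7975) + (-0.25)(0.0500) + (-0.05)(0.1025) = 0.700125
adj(I−A) = Cᵀ =
  [ 0.7975   0.2375   0.0575]
  [ 0.0500   0.8050   0.0475]
  [ 0.1025   0.2500   0.7975]
(I − A)⁻¹ = adj(I−A) / det(I−A) ≈
  [   1.1391     0.3392     0.0821]
  [   0.0714     1.1498     0.0678]
  [   0.1464     0.3571     1.1391]
First solve x = (I − A)⁻¹ d = adj(I−A)·d / det(I−A); in particular x_R = (0.7975·740 + 0.2375·600 + 0.0575·1080) / 0.700125 = 794.75 / 0.700125 ≈ 1135.154.
Intermediate flow from R to R: z_RR = a_RR · x_R = 0.10 × 794.75 / 0.700125 = 79.475 / 0.700125 ≈ 113.5.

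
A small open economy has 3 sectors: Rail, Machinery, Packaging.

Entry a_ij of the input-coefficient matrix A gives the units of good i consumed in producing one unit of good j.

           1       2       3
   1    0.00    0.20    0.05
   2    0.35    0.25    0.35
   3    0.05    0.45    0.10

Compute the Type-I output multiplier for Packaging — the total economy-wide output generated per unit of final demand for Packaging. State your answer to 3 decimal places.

I − A =
  [   1.00    -0.20    -0.05]
  [  -0.35     0.75    -0.35]
  [  -0.05    -0.45     0.90]
Cofactors of I−A, C_ij = (−1)^(i+j)·(minor ij) (rows/columns in the sector order above):
  C_11 = (0.75)(0.90) − (-0.35)(-0.45) = 0.5175
  C_12 = −[(-0.35)(0.90) − (-0.35)(-0.05)] = 0.3325
  C_13 = (-0.35)(-0.45) − (0.75)(-0.05) = 0.1950
  C_21 = −[(-0.20)(0.90) − (-0.05)(-0.45)] = 0.2025
  C_22 = (1.00)(0.90) − (-0.05)(-0.05) = 0.8975
  C_23 = −[(1.00)(-0.45) − (-0.20)(-0.05)] = 0.4600
  C_31 = (-0.20)(-0.35) − (-0.05)(0.75) = 0.1075
  C_32 = −[(1.00)(-0.35) − (-0.05)(-0.35)] = 0.3675
  C_33 = (1.00)(0.75) − (-0.20)(-0.35) = 0.6800
det(I−A) = Σ_j (I−A)_1j·C_1j = (1.00)(0.5175) + (-0.20)(0.3325) + (-0.05)(0.1950) = 0.44125
adj(I−A) = Cᵀ =
  [ 0.5175   0.2025   0.1075]
  [ 0.3325   0.8975   0.3675]
  [ 0.1950   0.4600   0.6800]
(I − A)⁻¹ = adj(I−A) / det(I−A) ≈
  [   1.1728     0.4589     0.2436]
  [   0.7535     2.0340     0.8329]
  [   0.4419     1.0425     1.5411]
The output multiplier for sector j is the column-j sum of the Leontief inverse (I − A)⁻¹ = adj(I−A) / det(I−A).
Column 3 of adj(I−A): (0.1075, 0.3675, 0.6800); det(I−A) = 0.44125.
m_3 = (0.1075 + 0.3675 + 0.6800) / 0.44125 = 1.155 / 0.44125 ≈ 2.618.

m_3 = 2.618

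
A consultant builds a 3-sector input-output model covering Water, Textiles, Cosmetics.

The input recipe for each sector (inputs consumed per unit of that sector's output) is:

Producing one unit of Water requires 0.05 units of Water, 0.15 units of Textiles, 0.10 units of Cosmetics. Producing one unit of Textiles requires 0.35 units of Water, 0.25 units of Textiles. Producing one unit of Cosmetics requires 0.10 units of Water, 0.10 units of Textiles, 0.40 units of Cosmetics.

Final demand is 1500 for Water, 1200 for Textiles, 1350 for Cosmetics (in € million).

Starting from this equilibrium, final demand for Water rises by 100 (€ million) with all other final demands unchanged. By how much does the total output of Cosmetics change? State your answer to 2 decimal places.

I − A =
  [   0.95    -0.35    -0.10]
  [  -0.15     0.75    -0.10]
  [  -0.10     0.00     0.60]
Cofactors of I−A, C_ij = (−1)^(i+j)·(minor ij) (rows/columns in the sector order above):
  C_11 = (0.75)(0.60) − (-0.10)(0.00) = 0.4500
  C_12 = −[(-0.15)(0.60) − (-0.10)(-0.10)] = 0.1000
  C_13 = (-0.15)(0.00) − (0.75)(-0.10) = 0.0750
  C_21 = −[(-0.35)(0.60) − (-0.10)(0.00)] = 0.2100
  C_22 = (0.95)(0.60) − (-0.10)(-0.10) = 0.5600
  C_23 = −[(0.95)(0.00) − (-0.35)(-0.10)] = 0.0350
  C_31 = (-0.35)(-0.10) − (-0.10)(0.75) = 0.1100
  C_32 = −[(0.95)(-0.10) − (-0.10)(-0.15)] = 0.1100
  C_33 = (0.95)(0.75) − (-0.35)(-0.15) = 0.6600
det(I−A) = Σ_j (I−A)_1j·C_1j = (0.95)(0.4500) + (-0.35)(0.1000) + (-0.10)(0.0750) = 0.3850
adj(I−A) = Cᵀ =
  [ 0.4500   0.2100   0.1100]
  [ 0.1000   0.5600   0.1100]
  [ 0.0750   0.0350   0.6600]
(I − A)⁻¹ = adj(I−A) / det(I−A) ≈
  [   1.1688     0.5455     0.2857]
  [   0.2597     1.4545     0.2857]
  [   0.1948     0.0909     1.7143]
Δx = (I − A)⁻¹ Δd with Δd having +100 in the Water component and 0 elsewhere.
So Δx_3 = L_31 · (+100), where L_31 = adj(I−A)_31 / det(I−A) = 0.0750 / 0.3850.
Δx_3 = 0.0750 × (+100) / 0.3850 = 7.50 / 0.3850 ≈ 19.48.

Δx_3 = 19.48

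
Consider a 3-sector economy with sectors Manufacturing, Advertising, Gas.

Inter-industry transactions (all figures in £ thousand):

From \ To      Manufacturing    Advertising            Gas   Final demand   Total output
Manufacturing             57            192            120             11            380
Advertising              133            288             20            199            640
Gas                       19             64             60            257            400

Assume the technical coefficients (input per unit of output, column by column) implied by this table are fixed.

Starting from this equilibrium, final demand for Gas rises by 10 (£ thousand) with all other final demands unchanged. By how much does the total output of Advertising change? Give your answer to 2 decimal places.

Δx_2 = 5.19

Technical coefficients a_ij = z_ij / X_j:
  a_11 = 57/380 = 0.15, a_21 = 133/380 = 0.35, a_31 = 19/380 = 0.05
  a_12 = 192/640 = 0.30, a_22 = 288/640 = 0.45, a_32 = 64/640 = 0.10
  a_13 = 120/400 = 0.30, a_23 = 20/400 = 0.05, a_33 = 60/400 = 0.15
I − A =
  [   0.85    -0.30    -0.30]
  [  -0.35     0.55    -0.05]
  [  -0.05    -0.10     0.85]
Cofactors of I−A, C_ij = (−1)^(i+j)·(minor ij) (rows/columns in the sector order above):
  C_11 = (0.55)(0.85) − (-0.05)(-0.10) = 0.4625
  C_12 = −[(-0.35)(0.85) − (-0.05)(-0.05)] = 0.3000
  C_13 = (-0.35)(-0.10) − (0.55)(-0.05) = 0.0625
  C_21 = −[(-0.30)(0.85) − (-0.30)(-0.10)] = 0.2850
  C_22 = (0.85)(0.85) − (-0.30)(-0.05) = 0.7075
  C_23 = −[(0.85)(-0.10) − (-0.30)(-0.05)] = 0.1000
  C_31 = (-0.30)(-0.05) − (-0.30)(0.55) = 0.1800
  C_32 = −[(0.85)(-0.05) − (-0.30)(-0.35)] = 0.1475
  C_33 = (0.85)(0.55) − (-0.30)(-0.35) = 0.3625
det(I−A) = Σ_j (I−A)_1j·C_1j = (0.85)(0.4625) + (-0.30)(0.3000) + (-0.30)(0.0625) = 0.284375
adj(I−A) = Cᵀ =
  [ 0.4625   0.2850   0.1800]
  [ 0.3000   0.7075   0.1475]
  [ 0.0625   0.1000   0.3625]
(I − A)⁻¹ = adj(I−A) / det(I−A) ≈
  [   1.6264     1.0022     0.6330]
  [   1.0549     2.4879     0.5187]
  [   0.2198     0.3516     1.2747]
Δx = (I − A)⁻¹ Δd with Δd having +10 in the Gas component and 0 elsewhere.
So Δx_2 = L_23 · (+10), where L_23 = adj(I−A)_23 / det(I−A) = 0.1475 / 0.284375.
Δx_2 = 0.1475 × (+10) / 0.284375 = 1.475 / 0.284375 ≈ 5.19.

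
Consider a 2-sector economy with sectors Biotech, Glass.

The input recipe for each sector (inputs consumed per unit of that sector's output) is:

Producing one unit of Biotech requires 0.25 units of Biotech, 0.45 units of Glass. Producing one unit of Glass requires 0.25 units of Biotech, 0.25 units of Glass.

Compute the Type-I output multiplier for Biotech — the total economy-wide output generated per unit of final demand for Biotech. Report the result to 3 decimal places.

m_1 = 2.667

I − A =
  [   0.75    -0.25]
  [  -0.45     0.75]
det(I−A) = (0.75)(0.75) − (-0.25)(-0.45) = 0.4500
adj(I−A) = [[0.75, 0.25], [0.45, 0.75]]
(I − A)⁻¹ = adj(I−A) / det(I−A) ≈
  [   1.6667     0.5556]
  [   1.0000     1.6667]
The output multiplier for sector j is the column-j sum of the Leontief inverse (I − A)⁻¹ = adj(I−A) / det(I−A).
Column 1 of adj(I−A): (0.75, 0.45); det(I−A) = 0.4500.
m_1 = (0.75 + 0.45) / 0.4500 = 1.20 / 0.4500 ≈ 2.667.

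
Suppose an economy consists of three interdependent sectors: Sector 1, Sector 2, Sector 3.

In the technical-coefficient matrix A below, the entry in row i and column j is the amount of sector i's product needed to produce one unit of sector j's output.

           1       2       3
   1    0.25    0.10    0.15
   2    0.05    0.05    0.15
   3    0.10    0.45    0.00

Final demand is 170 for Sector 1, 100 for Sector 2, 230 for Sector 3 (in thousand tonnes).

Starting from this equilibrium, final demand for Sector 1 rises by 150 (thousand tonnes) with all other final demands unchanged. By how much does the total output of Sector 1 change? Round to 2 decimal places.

I − A =
  [   0.75    -0.10    -0.15]
  [  -0.05     0.95    -0.15]
  [  -0.10    -0.45     1.00]
Cofactors of I−A, C_ij = (−1)^(i+j)·(minor ij) (rows/columns in the sector order above):
  C_11 = (0.95)(1.00) − (-0.15)(-0.45) = 0.8825
  C_12 = −[(-0.05)(1.00) − (-0.15)(-0.10)] = 0.0650
  C_13 = (-0.05)(-0.45) − (0.95)(-0.10) = 0.1175
  C_21 = −[(-0.10)(1.00) − (-0.15)(-0.45)] = 0.1675
  C_22 = (0.75)(1.00) − (-0.15)(-0.10) = 0.7350
  C_23 = −[(0.75)(-0.45) − (-0.10)(-0.10)] = 0.3475
  C_31 = (-0.10)(-0.15) − (-0.15)(0.95) = 0.1575
  C_32 = −[(0.75)(-0.15) − (-0.15)(-0.05)] = 0.1200
  C_33 = (0.75)(0.95) − (-0.10)(-0.05) = 0.7075
det(I−A) = Σ_j (I−A)_1j·C_1j = (0.75)(0.8825) + (-0.10)(0.0650) + (-0.15)(0.1175) = 0.63775
adj(I−A) = Cᵀ =
  [ 0.8825   0.1675   0.1575]
  [ 0.0650   0.7350   0.1200]
  [ 0.1175   0.3475   0.7075]
(I − A)⁻¹ = adj(I−A) / det(I−A) ≈
  [   1.3838     0.2626     0.2470]
  [   0.1019     1.1525     0.1882]
  [   0.1842     0.5449     1.1094]
Δx = (I − A)⁻¹ Δd with Δd having +150 in the Sector 1 component and 0 elsewhere.
So Δx_1 = L_11 · (+150), where L_11 = adj(I−A)_11 / det(I−A) = 0.8825 / 0.63775.
Δx_1 = 0.8825 × (+150) / 0.63775 = 132.375 / 0.63775 ≈ 207.57.

Δx_1 = 207.57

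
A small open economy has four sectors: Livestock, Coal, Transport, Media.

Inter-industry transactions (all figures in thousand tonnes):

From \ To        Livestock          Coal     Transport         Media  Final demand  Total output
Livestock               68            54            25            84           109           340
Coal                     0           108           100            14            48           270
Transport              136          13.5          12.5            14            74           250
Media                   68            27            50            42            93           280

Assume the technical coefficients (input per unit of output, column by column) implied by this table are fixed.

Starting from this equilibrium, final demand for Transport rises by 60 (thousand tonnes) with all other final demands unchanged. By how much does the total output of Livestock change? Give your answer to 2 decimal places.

Technical coefficients a_ij = z_ij / X_j:
  a_LL = 68/340 = 0.20, a_CL = 0/340 = 0.00, a_TL = 136/340 = 0.40, a_ML = 68/340 = 0.20
  a_LC = 54/270 = 0.20, a_CC = 108/270 = 0.40, a_TC = 13.5/270 = 0.05, a_MC = 27/270 = 0.10
  a_LT = 25/250 = 0.10, a_CT = 100/250 = 0.40, a_TT = 12.5/250 = 0.05, a_MT = 50/250 = 0.20
  a_LM = 84/280 = 0.30, a_CM = 14/280 = 0.05, a_TM = 14/280 = 0.05, a_MM = 42/280 = 0.15
I − A =
  [   0.80    -0.20    -0.10    -0.30]
  [   0.00     0.60    -0.40    -0.05]
  [  -0.40    -0.05     0.95    -0.05]
  [  -0.20    -0.10    -0.20     0.85]
Compute the cofactors C_ij = (−1)^(i+j)·(3×3 minor ij) of I−A; the adjugate is their transpose:
adj(I−A) = Cᵀ =
  [ 0.45425   0.19575   0.16850   0.18175]
  [ 0.15350   0.52200   0.25700   0.10000]
  [ 0.20850   0.11700   0.36600   0.10200]
  [ 0.17400   0.13500   0.15600   0.38400]
det(I−A) = Σ_j (I−A)_1j·C_1j = (0.80)(0.45425) + (-0.20)(0.15350) + (-0.10)(0.20850) + (-0.30)(0.17400) = 0.25965
(I − A)⁻¹ = adj(I−A) / det(I−A) ≈
  [   1.7495     0.7539     0.6490     0.7000]
  [   0.5912     2.0104     0.9898     0.3851]
  [   0.8030     0.4506     1.4096     0.3928]
  [   0.6701     0.5199     0.6008     1.4789]
Δx = (I − A)⁻¹ Δd with Δd having +60 in the Transport component and 0 elsewhere.
So Δx_L = L_LT · (+60), where L_LT = adj(I−A)_LT / det(I−A) = 0.16850 / 0.25965.
Δx_L = 0.16850 × (+60) / 0.25965 = 10.11 / 0.25965 ≈ 38.94.

Δx_L = 38.94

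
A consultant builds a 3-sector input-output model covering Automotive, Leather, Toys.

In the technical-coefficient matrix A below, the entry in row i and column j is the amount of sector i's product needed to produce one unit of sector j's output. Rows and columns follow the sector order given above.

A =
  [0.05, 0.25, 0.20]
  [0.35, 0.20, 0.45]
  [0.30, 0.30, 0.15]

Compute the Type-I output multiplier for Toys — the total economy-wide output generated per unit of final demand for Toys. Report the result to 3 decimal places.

m_T = 4.235

I − A =
  [   0.95    -0.25    -0.20]
  [  -0.35     0.80    -0.45]
  [  -0.30    -0.30     0.85]
Cofactors of I−A, C_ij = (−1)^(i+j)·(minor ij) (rows/columns in the sector order above):
  C_11 = (0.80)(0.85) − (-0.45)(-0.30) = 0.5450
  C_12 = −[(-0.35)(0.85) − (-0.45)(-0.30)] = 0.4325
  C_13 = (-0.35)(-0.30) − (0.80)(-0.30) = 0.3450
  C_21 = −[(-0.25)(0.85) − (-0.20)(-0.30)] = 0.2725
  C_22 = (0.95)(0.85) − (-0.20)(-0.30) = 0.7475
  C_23 = −[(0.95)(-0.30) − (-0.25)(-0.30)] = 0.3600
  C_31 = (-0.25)(-0.45) − (-0.20)(0.80) = 0.2725
  C_32 = −[(0.95)(-0.45) − (-0.20)(-0.35)] = 0.4975
  C_33 = (0.95)(0.80) − (-0.25)(-0.35) = 0.6725
det(I−A) = Σ_j (I−A)_1j·C_1j = (0.95)(0.5450) + (-0.25)(0.4325) + (-0.20)(0.3450) = 0.340625
adj(I−A) = Cᵀ =
  [ 0.5450   0.2725   0.2725]
  [ 0.4325   0.7475   0.4975]
  [ 0.3450   0.3600   0.6725]
(I − A)⁻¹ = adj(I−A) / det(I−A) ≈
  [   1.6000     0.8000     0.8000]
  [   1.2697     2.1945     1.4606]
  [   1.0128     1.0569     1.9743]
The output multiplier for sector j is the column-j sum of the Leontief inverse (I − A)⁻¹ = adj(I−A) / det(I−A).
Column T of adj(I−A): (0.2725, 0.4975, 0.6725); det(I−A) = 0.340625.
m_T = (0.2725 + 0.4975 + 0.6725) / 0.340625 = 1.4425 / 0.340625 ≈ 4.235.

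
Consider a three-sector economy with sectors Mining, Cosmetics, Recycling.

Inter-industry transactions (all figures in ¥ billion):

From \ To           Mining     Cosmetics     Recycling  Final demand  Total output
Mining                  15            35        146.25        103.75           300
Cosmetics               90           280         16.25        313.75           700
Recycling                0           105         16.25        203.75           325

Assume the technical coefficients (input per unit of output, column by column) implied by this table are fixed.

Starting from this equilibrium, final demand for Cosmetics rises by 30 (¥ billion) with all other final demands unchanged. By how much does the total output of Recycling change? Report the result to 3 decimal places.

Technical coefficients a_ij = z_ij / X_j:
  a_MM = 15/300 = 0.05, a_CM = 90/300 = 0.30, a_RM = 0/300 = 0.00
  a_MC = 35/700 = 0.05, a_CC = 280/700 = 0.40, a_RC = 105/700 = 0.15
  a_MR = 146.25/325 = 0.45, a_CR = 16.25/325 = 0.05, a_RR = 16.25/325 = 0.05
I − A =
  [   0.95    -0.05    -0.45]
  [  -0.30     0.60    -0.05]
  [   0.00    -0.15     0.95]
Cofactors of I−A, C_ij = (−1)^(i+j)·(minor ij) (rows/columns in the sector order above):
  C_11 = (0.60)(0.95) − (-0.05)(-0.15) = 0.5625
  C_12 = −[(-0.30)(0.95) − (-0.05)(0.00)] = 0.2850
  C_13 = (-0.30)(-0.15) − (0.60)(0.00) = 0.0450
  C_21 = −[(-0.05)(0.95) − (-0.45)(-0.15)] = 0.1150
  C_22 = (0.95)(0.95) − (-0.45)(0.00) = 0.9025
  C_23 = −[(0.95)(-0.15) − (-0.05)(0.00)] = 0.1425
  C_31 = (-0.05)(-0.05) − (-0.45)(0.60) = 0.2725
  C_32 = −[(0.95)(-0.05) − (-0.45)(-0.30)] = 0.1825
  C_33 = (0.95)(0.60) − (-0.05)(-0.30) = 0.5550
det(I−A) = Σ_j (I−A)_1j·C_1j = (0.95)(0.5625) + (-0.05)(0.2850) + (-0.45)(0.0450) = 0.499875
adj(I−A) = Cᵀ =
  [ 0.5625   0.1150   0.2725]
  [ 0.2850   0.9025   0.1825]
  [ 0.0450   0.1425   0.5550]
(I − A)⁻¹ = adj(I−A) / det(I−A) ≈
  [   1.1253     0.2301     0.5451]
  [   0.5701     1.8055     0.3651]
  [   0.0900     0.2851     1.1103]
Δx = (I − A)⁻¹ Δd with Δd having +30 in the Cosmetics component and 0 elsewhere.
So Δx_R = L_RC · (+30), where L_RC = adj(I−A)_RC / det(I−A) = 0.1425 / 0.499875.
Δx_R = 0.1425 × (+30) / 0.499875 = 4.275 / 0.499875 ≈ 8.552.

Δx_R = 8.552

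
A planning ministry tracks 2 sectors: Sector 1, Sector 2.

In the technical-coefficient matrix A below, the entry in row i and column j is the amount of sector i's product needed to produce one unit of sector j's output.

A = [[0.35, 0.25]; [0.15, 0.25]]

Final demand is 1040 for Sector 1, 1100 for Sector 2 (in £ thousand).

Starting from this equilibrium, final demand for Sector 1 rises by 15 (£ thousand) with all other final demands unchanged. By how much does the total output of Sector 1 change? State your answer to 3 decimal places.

I − A =
  [   0.65    -0.25]
  [  -0.15     0.75]
det(I−A) = (0.65)(0.75) − (-0.25)(-0.15) = 0.4500
adj(I−A) = [[0.75, 0.25], [0.15, 0.65]]
(I − A)⁻¹ = adj(I−A) / det(I−A) ≈
  [   1.6667     0.5556]
  [   0.3333     1.4444]
Δx = (I − A)⁻¹ Δd with Δd having +15 in the Sector 1 component and 0 elsewhere.
So Δx_1 = L_11 · (+15), where L_11 = adj(I−A)_11 / det(I−A) = 0.75 / 0.4500.
Δx_1 = 0.75 × (+15) / 0.4500 = 11.25 / 0.4500 = 25.000.

Δx_1 = 25.000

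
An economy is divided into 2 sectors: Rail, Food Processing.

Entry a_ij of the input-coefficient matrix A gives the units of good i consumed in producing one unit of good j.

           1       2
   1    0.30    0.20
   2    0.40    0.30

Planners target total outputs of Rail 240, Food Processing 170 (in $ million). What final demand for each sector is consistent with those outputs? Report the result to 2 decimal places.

d_1 = 134.00, d_2 = 23.00

I − A =
  [   0.70    -0.20]
  [  -0.40     0.70]
d = (I − A) x:
  d_1 = (+0.70)·240 + (-0.20)·170 = 134.00
  d_2 = (-0.40)·240 + (+0.70)·170 = 23.00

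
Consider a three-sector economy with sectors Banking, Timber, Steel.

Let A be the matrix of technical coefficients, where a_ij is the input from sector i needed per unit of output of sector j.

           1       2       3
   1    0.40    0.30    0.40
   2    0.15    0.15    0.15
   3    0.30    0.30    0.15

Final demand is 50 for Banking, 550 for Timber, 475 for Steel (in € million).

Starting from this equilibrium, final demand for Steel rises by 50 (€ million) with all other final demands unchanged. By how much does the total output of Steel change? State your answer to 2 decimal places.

Δx_3 = 99.04

I − A =
  [   0.60    -0.30    -0.40]
  [  -0.15     0.85    -0.15]
  [  -0.30    -0.30     0.85]
Cofactors of I−A, C_ij = (−1)^(i+j)·(minor ij) (rows/columns in the sector order above):
  C_11 = (0.85)(0.85) − (-0.15)(-0.30) = 0.6775
  C_12 = −[(-0.15)(0.85) − (-0.15)(-0.30)] = 0.1725
  C_13 = (-0.15)(-0.30) − (0.85)(-0.30) = 0.3000
  C_21 = −[(-0.30)(0.85) − (-0.40)(-0.30)] = 0.3750
  C_22 = (0.60)(0.85) − (-0.40)(-0.30) = 0.3900
  C_23 = −[(0.60)(-0.30) − (-0.30)(-0.30)] = 0.2700
  C_31 = (-0.30)(-0.15) − (-0.40)(0.85) = 0.3850
  C_32 = −[(0.60)(-0.15) − (-0.40)(-0.15)] = 0.1500
  C_33 = (0.60)(0.85) − (-0.30)(-0.15) = 0.4650
det(I−A) = Σ_j (I−A)_1j·C_1j = (0.60)(0.6775) + (-0.30)(0.1725) + (-0.40)(0.3000) = 0.23475
adj(I−A) = Cᵀ =
  [ 0.6775   0.3750   0.3850]
  [ 0.1725   0.3900   0.1500]
  [ 0.3000   0.2700   0.4650]
(I − A)⁻¹ = adj(I−A) / det(I−A) ≈
  [   2.8860     1.5974     1.6400]
  [   0.7348     1.6613     0.6390]
  [   1.2780     1.1502     1.9808]
Δx = (I − A)⁻¹ Δd with Δd having +50 in the Steel component and 0 elsewhere.
So Δx_3 = L_33 · (+50), where L_33 = adj(I−A)_33 / det(I−A) = 0.4650 / 0.23475.
Δx_3 = 0.4650 × (+50) / 0.23475 = 23.25 / 0.23475 ≈ 99.04.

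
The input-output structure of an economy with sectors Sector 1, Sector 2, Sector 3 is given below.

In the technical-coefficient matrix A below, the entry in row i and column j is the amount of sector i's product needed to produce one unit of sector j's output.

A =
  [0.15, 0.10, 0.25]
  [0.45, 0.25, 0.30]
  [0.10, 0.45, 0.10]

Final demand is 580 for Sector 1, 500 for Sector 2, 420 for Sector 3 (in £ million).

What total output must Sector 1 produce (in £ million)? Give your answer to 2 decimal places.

I − A =
  [   0.85    -0.10    -0.25]
  [  -0.45     0.75    -0.30]
  [  -0.10    -0.45     0.90]
Cofactors of I−A, C_ij = (−1)^(i+j)·(minor ij) (rows/columns in the sector order above):
  C_11 = (0.75)(0.90) − (-0.30)(-0.45) = 0.5400
  C_12 = −[(-0.45)(0.90) − (-0.30)(-0.10)] = 0.4350
  C_13 = (-0.45)(-0.45) − (0.75)(-0.10) = 0.2775
  C_21 = −[(-0.10)(0.90) − (-0.25)(-0.45)] = 0.2025
  C_22 = (0.85)(0.90) − (-0.25)(-0.10) = 0.7400
  C_23 = −[(0.85)(-0.45) − (-0.10)(-0.10)] = 0.3925
  C_31 = (-0.10)(-0.30) − (-0.25)(0.75) = 0.2175
  C_32 = −[(0.85)(-0.30) − (-0.25)(-0.45)] = 0.3675
  C_33 = (0.85)(0.75) − (-0.10)(-0.45) = 0.5925
det(I−A) = Σ_j (I−A)_1j·C_1j = (0.85)(0.5400) + (-0.10)(0.4350) + (-0.25)(0.2775) = 0.346125
adj(I−A) = Cᵀ =
  [ 0.5400   0.2025   0.2175]
  [ 0.4350   0.7400   0.3675]
  [ 0.2775   0.3925   0.5925]
(I − A)⁻¹ = adj(I−A) / det(I−A) ≈
  [   1.5601     0.5850     0.6284]
  [   1.2568     2.1380     1.0618]
  [   0.8017     1.1340     1.7118]
x = (I − A)⁻¹ d = adj(I−A)·d / det(I−A), with det(I−A) = 0.346125:
  x_1 = (0.5400·580 + 0.2025·500 + 0.2175·420) / 0.346125 = 505.80 / 0.346125 ≈ 1461.32
  x_2 = (0.4350·580 + 0.7400·500 + 0.3675·420) / 0.346125 = 776.65 / 0.346125 ≈ 2243.84
  x_3 = (0.2775·580 + 0.3925·500 + 0.5925·420) / 0.346125 = 606.05 / 0.346125 ≈ 1750.96

x_1 = 1461.32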